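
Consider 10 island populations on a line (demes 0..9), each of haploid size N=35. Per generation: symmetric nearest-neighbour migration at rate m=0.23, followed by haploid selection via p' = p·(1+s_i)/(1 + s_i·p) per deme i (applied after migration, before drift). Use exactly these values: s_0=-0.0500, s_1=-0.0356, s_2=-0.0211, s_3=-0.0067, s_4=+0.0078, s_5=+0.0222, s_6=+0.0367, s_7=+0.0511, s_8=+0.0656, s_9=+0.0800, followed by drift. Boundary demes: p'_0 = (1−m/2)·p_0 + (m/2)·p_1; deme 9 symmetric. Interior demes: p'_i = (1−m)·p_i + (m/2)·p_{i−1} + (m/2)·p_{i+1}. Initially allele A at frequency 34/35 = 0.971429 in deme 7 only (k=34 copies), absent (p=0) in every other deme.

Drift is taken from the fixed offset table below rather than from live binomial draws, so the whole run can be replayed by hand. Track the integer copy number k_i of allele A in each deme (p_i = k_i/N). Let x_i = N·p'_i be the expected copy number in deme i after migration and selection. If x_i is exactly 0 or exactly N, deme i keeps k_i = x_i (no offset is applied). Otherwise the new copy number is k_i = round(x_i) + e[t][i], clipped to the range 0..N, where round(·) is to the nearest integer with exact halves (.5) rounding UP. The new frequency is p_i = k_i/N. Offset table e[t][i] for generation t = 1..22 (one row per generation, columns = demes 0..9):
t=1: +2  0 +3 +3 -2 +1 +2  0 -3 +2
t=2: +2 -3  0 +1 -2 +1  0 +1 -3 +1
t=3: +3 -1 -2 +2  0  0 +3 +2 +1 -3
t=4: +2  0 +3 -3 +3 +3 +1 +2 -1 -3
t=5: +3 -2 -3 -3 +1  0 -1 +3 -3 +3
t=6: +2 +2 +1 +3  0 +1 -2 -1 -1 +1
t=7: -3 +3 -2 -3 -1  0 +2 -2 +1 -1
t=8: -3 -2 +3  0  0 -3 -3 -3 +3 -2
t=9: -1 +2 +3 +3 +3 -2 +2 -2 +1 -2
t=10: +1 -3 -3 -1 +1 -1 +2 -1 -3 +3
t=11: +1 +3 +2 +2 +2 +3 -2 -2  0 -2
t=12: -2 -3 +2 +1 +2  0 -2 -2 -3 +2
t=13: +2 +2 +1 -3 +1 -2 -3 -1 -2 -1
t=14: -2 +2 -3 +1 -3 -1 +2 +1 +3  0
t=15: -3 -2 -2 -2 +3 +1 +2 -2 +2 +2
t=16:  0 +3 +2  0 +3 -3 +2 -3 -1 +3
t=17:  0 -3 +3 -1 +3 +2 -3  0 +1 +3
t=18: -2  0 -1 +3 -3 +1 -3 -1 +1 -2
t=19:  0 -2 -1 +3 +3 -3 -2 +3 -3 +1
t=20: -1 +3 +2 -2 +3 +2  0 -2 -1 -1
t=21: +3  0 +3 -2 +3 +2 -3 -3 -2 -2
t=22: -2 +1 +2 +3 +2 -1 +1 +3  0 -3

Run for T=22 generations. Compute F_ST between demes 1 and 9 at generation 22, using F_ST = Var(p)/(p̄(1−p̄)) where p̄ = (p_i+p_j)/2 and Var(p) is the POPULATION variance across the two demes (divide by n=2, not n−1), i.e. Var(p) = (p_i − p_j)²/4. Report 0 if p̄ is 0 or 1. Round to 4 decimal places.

t=0: k=[0 0 0 0 0 0 0 34 0 0]
t=1: x=[0.0000 0.0000 0.0000 0.0000 0.0000 0.0000 4.0369 26.5047 4.1362 0.0000] k=[0 0 0 0 0 0 6 27 1 0]
t=2: x=[0.0000 0.0000 0.0000 0.0000 0.0000 0.7050 7.9442 22.0047 4.0994 0.1242] k=[0 0 0 0 0 2 8 23 1 1]
t=3: x=[0.0000 0.0000 0.0000 0.0000 0.2318 2.5107 9.2787 19.1780 3.7368 1.0775] k=[0 0 0 0 0 3 12 21 5 0]
t=4: x=[0.0000 0.0000 0.0000 0.0000 0.3477 3.7631 12.2858 18.5600 6.5985 0.6202] k=[0 0 0 0 3 7 13 21 6 0]
t=5: x=[0.0000 0.0000 0.0000 0.3427 3.1371 7.3568 13.5279 18.7894 7.3989 0.7440] k=[0 0 0 0 4 7 13 22 4 4]
t=6: x=[0.0000 0.0000 0.0000 0.4570 3.9119 7.4732 13.6438 19.3274 6.3954 4.2809] k=[0 0 0 3 4 8 12 18 5 5]
t=7: x=[0.0000 0.0000 0.3378 2.7529 4.3747 8.1363 12.5183 16.2480 6.8378 5.3390] k=[0 0 0 0 3 8 15 14 8 4]
t=8: x=[0.0000 0.0000 0.0000 0.3427 3.2529 8.3690 14.3844 13.8398 8.6367 4.7682] k=[0 0 0 0 3 5 11 11 12 3]
t=9: x=[0.0000 0.0000 0.0000 0.3427 2.9056 5.5619 10.5741 11.4964 11.3313 4.3180] k=[0 0 0 3 6 4 13 9 12 2]
t=10: x=[0.0000 0.0000 0.3378 2.9816 5.4607 5.3640 11.7851 10.1606 10.9780 3.3777] k=[0 0 0 2 6 4 14 9 8 6]
t=11: x=[0.0000 0.0000 0.2252 2.2160 5.3451 5.4807 12.5638 9.8079 8.2799 6.6339] k=[0 0 2 4 7 8 11 8 8 5]
t=12: x=[0.0000 0.2219 1.9602 4.0907 6.8125 8.3690 10.5741 8.6658 8.0418 5.7029] k=[0 0 4 5 9 8 9 7 5 8]
t=13: x=[0.0000 0.4438 3.5858 5.3146 8.4748 8.3690 8.8919 7.2833 5.8793 8.1252] k=[0 2 5 2 9 6 6 6 4 7]
t=14: x=[0.2186 2.0441 4.2300 3.1308 7.8974 6.4599 6.1813 6.0142 4.8337 7.0797] k=[0 4 1 4 5 5 8 7 8 7]
t=15: x=[0.4373 3.0913 1.6560 3.7474 4.9177 5.4452 7.7554 7.5201 8.1609 7.5612] k=[0 1 0 2 8 6 10 6 10 10]
t=16: x=[0.1093 0.7432 0.3378 2.4447 7.1240 6.8096 9.3245 7.2009 9.9872 10.5587] k=[0 4 2 2 10 4 11 4 9 14]
t=17: x=[0.4373 3.2029 2.1859 2.9021 8.4397 5.5975 9.6397 5.6108 9.4313 14.0673] k=[0 0 5 2 11 8 7 6 10 17]
t=18: x=[0.0000 0.5549 4.0038 3.3595 9.6743 8.3690 7.2040 6.8453 10.8140 16.8663] k=[0 1 3 6 7 9 4 6 12 15]
t=19: x=[0.1093 1.0765 3.0550 5.7377 7.1591 8.3336 4.9564 6.7267 12.1541 15.3144] k=[0 0 2 9 10 5 3 10 9 16]
t=20: x=[0.0000 0.2219 2.5246 8.2675 9.3632 5.4452 4.1655 9.4191 10.3778 15.8598] k=[0 3 5 6 12 7 4 7 9 15]
t=21: x=[0.3279 2.7905 4.7961 6.5392 10.7929 7.3568 4.8383 7.1648 9.9050 14.9653] k=[3 3 8 5 14 9 2 4 8 13]
t=22: x=[2.8623 3.4603 6.9603 6.3450 12.4523 8.9151 3.1364 4.4189 8.5178 13.0484] k=[1 4 9 9 14 8 4 7 9 10]

0.0459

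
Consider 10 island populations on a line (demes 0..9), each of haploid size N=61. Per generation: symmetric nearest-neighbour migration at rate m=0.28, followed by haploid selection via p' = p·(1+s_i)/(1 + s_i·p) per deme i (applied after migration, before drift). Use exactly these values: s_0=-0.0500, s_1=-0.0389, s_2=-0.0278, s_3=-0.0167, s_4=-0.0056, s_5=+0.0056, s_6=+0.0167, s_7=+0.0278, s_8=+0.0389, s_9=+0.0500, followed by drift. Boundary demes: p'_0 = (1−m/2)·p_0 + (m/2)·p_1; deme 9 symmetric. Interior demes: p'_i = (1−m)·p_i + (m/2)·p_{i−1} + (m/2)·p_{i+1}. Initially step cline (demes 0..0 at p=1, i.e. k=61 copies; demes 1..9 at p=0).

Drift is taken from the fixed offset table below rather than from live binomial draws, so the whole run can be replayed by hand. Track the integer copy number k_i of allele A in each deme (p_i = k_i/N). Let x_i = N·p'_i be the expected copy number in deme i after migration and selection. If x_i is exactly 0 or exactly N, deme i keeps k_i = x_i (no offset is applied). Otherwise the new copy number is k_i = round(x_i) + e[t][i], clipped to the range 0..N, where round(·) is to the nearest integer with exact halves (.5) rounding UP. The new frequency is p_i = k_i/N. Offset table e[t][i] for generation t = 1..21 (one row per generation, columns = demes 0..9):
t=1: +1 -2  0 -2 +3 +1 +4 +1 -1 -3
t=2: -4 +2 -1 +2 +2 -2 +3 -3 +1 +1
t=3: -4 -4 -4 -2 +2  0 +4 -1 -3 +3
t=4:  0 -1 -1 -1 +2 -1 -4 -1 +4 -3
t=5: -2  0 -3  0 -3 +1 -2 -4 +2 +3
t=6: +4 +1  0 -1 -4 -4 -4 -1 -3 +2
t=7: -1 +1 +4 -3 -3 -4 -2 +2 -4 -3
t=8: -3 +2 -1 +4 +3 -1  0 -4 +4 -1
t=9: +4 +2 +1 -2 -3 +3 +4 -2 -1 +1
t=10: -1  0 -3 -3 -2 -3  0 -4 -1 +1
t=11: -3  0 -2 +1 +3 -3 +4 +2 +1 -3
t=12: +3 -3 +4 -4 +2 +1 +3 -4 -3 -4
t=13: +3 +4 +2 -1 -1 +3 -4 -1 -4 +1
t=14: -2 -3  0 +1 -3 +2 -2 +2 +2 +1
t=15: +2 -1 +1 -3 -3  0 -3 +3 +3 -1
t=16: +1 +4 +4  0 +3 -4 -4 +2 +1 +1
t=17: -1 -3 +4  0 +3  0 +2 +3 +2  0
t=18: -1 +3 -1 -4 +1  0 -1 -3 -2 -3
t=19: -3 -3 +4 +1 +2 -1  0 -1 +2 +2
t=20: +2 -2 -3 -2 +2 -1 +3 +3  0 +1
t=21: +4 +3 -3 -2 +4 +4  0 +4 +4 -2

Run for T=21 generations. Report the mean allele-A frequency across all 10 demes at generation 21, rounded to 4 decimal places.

0.0770

t=0: k=[61 0 0 0 0 0 0 0 0 0]
t=1: x=[52.0763 8.2527 0.0000 0.0000 0.0000 0.0000 0.0000 0.0000 0.0000 0.0000] k=[53 6 0 0 0 0 0 0 0 0]
t=2: x=[45.8433 11.3684 0.8170 0.0000 0.0000 0.0000 0.0000 0.0000 0.0000 0.0000] k=[42 13 0 0 0 0 0 0 0 0]
t=3: x=[37.1999 14.7909 1.7709 0.0000 0.0000 0.0000 0.0000 0.0000 0.0000 0.0000] k=[33 11 0 0 0 0 0 0 0 0]
t=4: x=[29.1386 12.1494 1.4982 0.0000 0.0000 0.0000 0.0000 0.0000 0.0000 0.0000] k=[29 11 0 0 0 0 0 0 0 0]
t=5: x=[25.7141 11.6026 1.4982 0.0000 0.0000 0.0000 0.0000 0.0000 0.0000 0.0000] k=[24 12 0 0 0 0 0 0 0 0]
t=6: x=[21.5992 11.6221 1.6345 0.0000 0.0000 0.0000 0.0000 0.0000 0.0000 0.0000] k=[26 13 2 0 0 0 0 0 0 0]
t=7: x=[23.4355 12.8724 3.1741 0.2753 0.0000 0.0000 0.0000 0.0000 0.0000 0.0000] k=[22 14 7 0 0 0 0 0 0 0]
t=8: x=[20.1814 13.7136 6.8272 0.9639 0.0000 0.0000 0.0000 0.0000 0.0000 0.0000] k=[17 16 6 5 0 0 0 0 0 0]
t=9: x=[16.2415 14.3010 7.0816 4.3712 0.6961 0.0000 0.0000 0.0000 0.0000 0.0000] k=[20 16 8 2 0 0 0 0 0 0]
t=10: x=[18.7670 14.9869 8.0803 2.5190 0.2784 0.0000 0.0000 0.0000 0.0000 0.0000] k=[18 15 5 0 0 0 0 0 0 0]
t=11: x=[16.9452 13.5962 5.5560 0.6884 0.0000 0.0000 0.0000 0.0000 0.0000 0.0000] k=[14 14 4 2 0 0 0 0 0 0]
t=12: x=[13.4544 12.2080 4.9893 1.9677 0.2784 0.0000 0.0000 0.0000 0.0000 0.0000] k=[16 9 9 0 2 0 0 0 0 0]
t=13: x=[14.4469 9.6532 7.5515 1.5149 1.4321 0.2816 0.0000 0.0000 0.0000 0.0000] k=[17 14 10 1 0 3 0 0 0 0]
t=14: x=[15.9680 13.4396 9.0799 2.0858 0.5569 2.1717 0.4270 0.0000 0.0000 0.0000] k=[14 10 9 3 0 4 0 0 0 0]
t=15: x=[12.9102 10.0817 8.0999 3.3660 0.9746 2.8954 0.5693 0.0000 0.0000 0.0000] k=[15 9 9 0 0 3 0 0 0 0]
t=16: x=[13.6100 9.5169 7.5515 1.2394 0.4177 2.1717 0.4270 0.0000 0.0000 0.0000] k=[15 14 12 1 3 0 0 0 0 0]
t=17: x=[14.2911 13.4396 10.4928 2.7750 2.2876 0.4223 0.0000 0.0000 0.0000 0.0000] k=[13 10 14 3 5 0 0 0 0 0]
t=18: x=[12.0755 10.6273 11.6323 4.7458 3.9990 0.7039 0.0000 0.0000 0.0000 0.0000] k=[11 14 11 1 5 1 0 0 0 0]
t=19: x=[10.9515 12.7551 9.7861 2.9129 3.8596 1.4278 0.1423 0.0000 0.0000 0.0000] k=[8 10 14 4 6 0 0 0 0 0]
t=20: x=[7.9198 9.9453 11.7699 5.5938 4.8548 0.8446 0.0000 0.0000 0.0000 0.0000] k=[10 8 9 4 7 0 0 0 0 0]
t=21: x=[9.3082 8.1361 7.9628 5.0416 5.5715 0.9854 0.0000 0.0000 0.0000 0.0000] k=[13 11 5 3 10 5 0 0 0 0]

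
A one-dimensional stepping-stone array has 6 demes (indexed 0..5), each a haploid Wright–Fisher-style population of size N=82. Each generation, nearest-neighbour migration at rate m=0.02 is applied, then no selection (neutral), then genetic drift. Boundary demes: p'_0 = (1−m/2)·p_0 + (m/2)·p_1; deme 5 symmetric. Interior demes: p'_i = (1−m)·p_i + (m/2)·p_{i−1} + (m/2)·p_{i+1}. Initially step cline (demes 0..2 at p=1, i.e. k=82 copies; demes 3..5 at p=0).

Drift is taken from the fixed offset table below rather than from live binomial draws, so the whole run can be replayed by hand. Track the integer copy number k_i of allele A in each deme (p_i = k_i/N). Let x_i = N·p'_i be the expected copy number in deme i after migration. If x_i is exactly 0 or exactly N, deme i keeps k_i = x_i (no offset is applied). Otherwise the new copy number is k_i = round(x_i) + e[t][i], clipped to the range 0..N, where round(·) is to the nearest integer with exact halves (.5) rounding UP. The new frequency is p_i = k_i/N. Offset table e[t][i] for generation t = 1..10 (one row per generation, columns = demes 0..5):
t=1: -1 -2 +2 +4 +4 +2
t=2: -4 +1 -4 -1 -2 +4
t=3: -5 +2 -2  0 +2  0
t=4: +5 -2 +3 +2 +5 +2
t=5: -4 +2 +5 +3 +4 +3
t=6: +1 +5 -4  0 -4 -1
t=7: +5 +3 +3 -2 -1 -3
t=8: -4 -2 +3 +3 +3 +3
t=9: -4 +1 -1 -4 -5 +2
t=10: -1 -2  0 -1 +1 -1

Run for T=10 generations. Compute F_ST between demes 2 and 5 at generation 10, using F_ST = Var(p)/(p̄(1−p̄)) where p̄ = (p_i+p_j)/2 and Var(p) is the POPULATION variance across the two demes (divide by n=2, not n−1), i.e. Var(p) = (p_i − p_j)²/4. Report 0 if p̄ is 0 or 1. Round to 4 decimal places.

t=0: k=[82 82 82 0 0 0]
t=1: x=[82.0000 82.0000 81.1800 0.8200 0.0000 0.0000] k=[82 82 82 5 0 0]
t=2: x=[82.0000 82.0000 81.2300 5.7200 0.0500 0.0000] k=[82 82 77 5 0 0]
t=3: x=[82.0000 81.9500 76.3300 5.6700 0.0500 0.0000] k=[82 82 74 6 2 0]
t=4: x=[82.0000 81.9200 73.4000 6.6400 2.0200 0.0200] k=[82 80 76 9 7 2]
t=5: x=[81.9800 79.9800 75.3700 9.6500 6.9700 2.0500] k=[78 82 80 13 11 5]
t=6: x=[78.0400 81.9400 79.3500 13.6500 10.9600 5.0600] k=[79 82 75 14 7 4]
t=7: x=[79.0300 81.9000 74.4600 14.5400 7.0400 4.0300] k=[82 82 77 13 6 1]
t=8: x=[82.0000 81.9500 76.4100 13.5700 6.0200 1.0500] k=[82 80 79 17 9 4]
t=9: x=[81.9800 80.0100 78.3900 17.5400 9.0300 4.0500] k=[78 81 77 14 4 6]
t=10: x=[78.0300 80.9300 76.4100 14.5300 4.1200 5.9800] k=[77 79 76 14 5 5]

0.7498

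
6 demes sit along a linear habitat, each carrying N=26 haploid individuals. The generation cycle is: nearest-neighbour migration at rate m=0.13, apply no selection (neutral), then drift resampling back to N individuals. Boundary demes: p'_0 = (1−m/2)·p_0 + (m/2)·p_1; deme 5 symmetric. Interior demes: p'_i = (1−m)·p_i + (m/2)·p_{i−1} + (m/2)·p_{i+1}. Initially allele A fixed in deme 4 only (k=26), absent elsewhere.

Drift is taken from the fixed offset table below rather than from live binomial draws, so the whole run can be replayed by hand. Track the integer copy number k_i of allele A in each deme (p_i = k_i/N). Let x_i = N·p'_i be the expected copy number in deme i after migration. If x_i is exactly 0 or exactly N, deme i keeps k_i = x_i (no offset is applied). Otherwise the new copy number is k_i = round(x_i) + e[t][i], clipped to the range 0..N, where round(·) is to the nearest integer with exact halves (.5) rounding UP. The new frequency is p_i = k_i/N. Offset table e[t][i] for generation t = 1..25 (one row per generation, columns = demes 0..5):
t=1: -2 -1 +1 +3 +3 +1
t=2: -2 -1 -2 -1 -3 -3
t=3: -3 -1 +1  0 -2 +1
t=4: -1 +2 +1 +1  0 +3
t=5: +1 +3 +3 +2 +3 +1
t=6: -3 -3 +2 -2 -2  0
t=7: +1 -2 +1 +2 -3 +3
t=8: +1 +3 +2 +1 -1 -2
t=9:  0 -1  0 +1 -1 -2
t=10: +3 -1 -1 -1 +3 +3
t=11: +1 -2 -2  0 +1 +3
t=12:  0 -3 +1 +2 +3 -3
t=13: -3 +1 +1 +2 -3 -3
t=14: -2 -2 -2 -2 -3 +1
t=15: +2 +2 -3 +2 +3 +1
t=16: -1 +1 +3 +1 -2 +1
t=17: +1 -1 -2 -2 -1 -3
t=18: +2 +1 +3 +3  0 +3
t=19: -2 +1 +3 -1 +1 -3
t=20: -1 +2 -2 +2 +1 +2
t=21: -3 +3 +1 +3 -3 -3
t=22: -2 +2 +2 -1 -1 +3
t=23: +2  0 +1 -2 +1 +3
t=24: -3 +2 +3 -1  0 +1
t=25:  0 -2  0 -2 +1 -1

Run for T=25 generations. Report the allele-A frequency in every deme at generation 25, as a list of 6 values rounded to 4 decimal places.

[0.0385, 0.3462, 0.5769, 0.3077, 0.4231, 0.5385]

t=0: k=[0 0 0 0 26 0]
t=1: x=[0.0000 0.0000 0.0000 1.6900 22.6200 1.6900] k=[0 0 0 5 26 3]
t=2: x=[0.0000 0.0000 0.3250 6.0400 23.1400 4.4950] k=[0 0 0 5 20 1]
t=3: x=[0.0000 0.0000 0.3250 5.6500 17.7900 2.2350] k=[0 0 1 6 16 3]
t=4: x=[0.0000 0.0650 1.2600 6.3250 14.5050 3.8450] k=[0 2 2 7 15 7]
t=5: x=[0.1300 1.8700 2.3250 7.1950 13.9600 7.5200] k=[1 5 5 9 17 9]
t=6: x=[1.2600 4.7400 5.2600 9.2600 15.9600 9.5200] k=[0 2 7 7 14 10]
t=7: x=[0.1300 2.1950 6.6750 7.4550 13.2850 10.2600] k=[1 0 8 9 10 13]
t=8: x=[0.9350 0.5850 7.5450 9.0000 10.1300 12.8050] k=[2 4 10 10 9 11]
t=9: x=[2.1300 4.2600 9.6100 9.9350 9.1950 10.8700] k=[2 3 10 11 8 9]
t=10: x=[2.0650 3.3900 9.6100 10.7400 8.2600 8.9350] k=[5 2 9 10 11 12]
t=11: x=[4.8050 2.6500 8.6100 10.0000 11.0000 11.9350] k=[6 1 7 10 12 15]
t=12: x=[5.6750 1.7150 6.8050 9.9350 12.0650 14.8050] k=[6 0 8 12 15 12]
t=13: x=[5.6100 0.9100 7.7400 11.9350 14.6100 12.1950] k=[3 2 9 14 12 9]
t=14: x=[2.9350 2.5200 8.8700 13.5450 11.9350 9.1950] k=[1 1 7 12 9 10]
t=15: x=[1.0000 1.3900 6.9350 11.4800 9.2600 9.9350] k=[3 3 4 13 12 11]
t=16: x=[3.0000 3.0650 4.5200 12.3500 12.0000 11.0650] k=[2 4 8 13 10 12]
t=17: x=[2.1300 4.1300 8.0650 12.4800 10.3250 11.8700] k=[3 3 6 10 9 9]
t=18: x=[3.0000 3.1950 6.0650 9.6750 9.0650 9.0000] k=[5 4 9 13 9 12]
t=19: x=[4.9350 4.3900 8.9350 12.4800 9.4550 11.8050] k=[3 5 12 11 10 9]
t=20: x=[3.1300 5.3250 11.4800 11.0000 10.0000 9.0650] k=[2 7 9 13 11 11]
t=21: x=[2.3250 6.8050 9.1300 12.6100 11.1300 11.0000] k=[0 10 10 16 8 8]
t=22: x=[0.6500 9.3500 10.3900 15.0900 8.5200 8.0000] k=[0 11 12 14 8 11]
t=23: x=[0.7150 10.3500 12.0650 13.4800 8.5850 10.8050] k=[3 10 13 11 10 14]
t=24: x=[3.4550 9.7400 12.6750 11.0650 10.3250 13.7400] k=[0 12 16 10 10 15]
t=25: x=[0.7800 11.4800 15.3500 10.3900 10.3250 14.6750] k=[1 9 15 8 11 14]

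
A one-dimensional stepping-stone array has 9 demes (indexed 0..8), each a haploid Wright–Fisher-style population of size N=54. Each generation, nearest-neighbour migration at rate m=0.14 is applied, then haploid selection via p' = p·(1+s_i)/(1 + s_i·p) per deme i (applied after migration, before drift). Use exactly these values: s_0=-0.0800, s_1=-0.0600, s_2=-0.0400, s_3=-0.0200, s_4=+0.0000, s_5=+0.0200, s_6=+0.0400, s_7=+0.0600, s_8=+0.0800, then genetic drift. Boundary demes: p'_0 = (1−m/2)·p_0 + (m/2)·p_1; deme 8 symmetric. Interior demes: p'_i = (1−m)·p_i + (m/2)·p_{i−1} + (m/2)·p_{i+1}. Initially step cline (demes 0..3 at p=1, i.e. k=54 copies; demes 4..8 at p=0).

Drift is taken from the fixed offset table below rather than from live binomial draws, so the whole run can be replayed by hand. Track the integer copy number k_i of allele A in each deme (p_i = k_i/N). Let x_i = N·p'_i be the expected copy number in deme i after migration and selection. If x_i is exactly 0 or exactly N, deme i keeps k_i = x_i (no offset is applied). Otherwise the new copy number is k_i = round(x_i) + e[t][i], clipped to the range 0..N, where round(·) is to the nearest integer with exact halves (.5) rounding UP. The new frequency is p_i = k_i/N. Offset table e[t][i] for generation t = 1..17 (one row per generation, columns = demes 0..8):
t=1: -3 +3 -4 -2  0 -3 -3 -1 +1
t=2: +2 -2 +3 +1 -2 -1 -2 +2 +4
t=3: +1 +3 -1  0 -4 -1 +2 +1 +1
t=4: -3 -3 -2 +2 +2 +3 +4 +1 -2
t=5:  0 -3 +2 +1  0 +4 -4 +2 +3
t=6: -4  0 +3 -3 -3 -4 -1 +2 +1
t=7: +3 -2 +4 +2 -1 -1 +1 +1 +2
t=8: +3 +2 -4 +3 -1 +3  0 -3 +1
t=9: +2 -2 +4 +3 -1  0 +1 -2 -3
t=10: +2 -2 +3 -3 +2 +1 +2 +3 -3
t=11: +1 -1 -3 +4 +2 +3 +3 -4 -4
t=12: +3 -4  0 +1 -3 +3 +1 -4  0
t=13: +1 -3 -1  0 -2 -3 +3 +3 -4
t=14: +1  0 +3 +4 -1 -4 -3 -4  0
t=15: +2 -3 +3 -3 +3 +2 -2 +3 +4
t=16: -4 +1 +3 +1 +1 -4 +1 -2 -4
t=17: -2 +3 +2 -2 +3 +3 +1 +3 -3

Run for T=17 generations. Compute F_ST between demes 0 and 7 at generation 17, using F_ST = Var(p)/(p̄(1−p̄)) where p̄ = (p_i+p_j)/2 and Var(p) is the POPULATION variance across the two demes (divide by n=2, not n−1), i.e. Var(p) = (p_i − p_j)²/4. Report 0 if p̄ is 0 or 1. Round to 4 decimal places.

t=0: k=[54 54 54 54 0 0 0 0 0]
t=1: x=[54.0000 54.0000 54.0000 50.1484 3.7800 0.0000 0.0000 0.0000 0.0000] k=[54 54 54 48 4 0 0 0 0]
t=2: x=[54.0000 54.0000 53.5626 45.1921 6.8000 0.2856 0.0000 0.0000 0.0000] k=[54 54 54 46 5 0 0 0 0]
t=3: x=[54.0000 54.0000 53.4169 43.5204 7.5200 0.3570 0.0000 0.0000 0.0000] k=[54 54 52 44 4 0 0 0 0]
t=4: x=[54.0000 53.8511 51.4839 41.5677 6.5200 0.2856 0.0000 0.0000 0.0000] k=[54 51 49 44 9 3 0 0 0]
t=5: x=[53.7718 50.8937 48.5946 41.7093 11.0300 3.2703 0.2184 0.0000 0.0000] k=[54 48 51 43 11 7 0 0 0]
t=6: x=[53.5438 48.3233 50.0843 41.1229 12.9600 6.9084 0.5094 0.0000 0.0000] k=[50 48 53 38 10 3 0 0 0]
t=7: x=[49.5298 48.1762 51.5046 36.8545 11.4700 3.3415 0.2184 0.0000 0.0000] k=[53 46 54 39 10 2 1 0 0]
t=8: x=[52.3843 46.6666 52.3250 37.7918 11.4700 2.5375 1.0392 0.0742 0.0000] k=[54 49 48 41 10 6 1 0 0]
t=9: x=[53.6198 49.0066 47.3455 39.1031 11.8900 6.0353 1.3299 0.0742 0.0000] k=[54 47 51 42 11 6 2 0 0]
t=10: x=[53.4678 47.4208 49.9393 40.2540 12.8200 6.1775 2.2221 0.1484 0.0000] k=[54 45 53 37 15 7 4 3 0]
t=11: x=[53.3159 45.7675 51.2141 36.3407 15.9800 7.4766 4.2924 3.0220 0.2267] k=[54 45 48 40 18 10 7 0 0]
t=12: x=[53.3159 45.4021 46.9846 38.8003 18.9800 10.5167 6.9542 0.5191 0.0000] k=[54 41 47 40 16 14 8 0 0]
t=13: x=[53.0123 41.7540 45.8104 38.5885 17.5400 13.9236 8.1271 0.5932 0.0000] k=[54 39 45 39 16 11 11 4 0]
t=14: x=[52.8606 39.8330 43.8272 37.5801 17.2600 11.5285 10.8460 4.4418 0.3023] k=[54 40 47 42 16 8 8 0 0]
t=15: x=[52.9365 40.8648 45.8824 40.3247 17.2600 8.7036 7.6952 0.5932 0.0000] k=[54 38 49 37 20 11 6 4 0]
t=16: x=[52.7848 39.2356 47.1495 36.4112 20.5600 11.4577 6.4288 4.0741 0.3023] k=[49 40 50 37 22 7 7 2 0]
t=17: x=[47.9354 40.7202 48.1814 36.6228 22.0000 8.1866 6.8821 2.3369 0.1512] k=[46 44 50 35 25 11 8 5 0]

0.5783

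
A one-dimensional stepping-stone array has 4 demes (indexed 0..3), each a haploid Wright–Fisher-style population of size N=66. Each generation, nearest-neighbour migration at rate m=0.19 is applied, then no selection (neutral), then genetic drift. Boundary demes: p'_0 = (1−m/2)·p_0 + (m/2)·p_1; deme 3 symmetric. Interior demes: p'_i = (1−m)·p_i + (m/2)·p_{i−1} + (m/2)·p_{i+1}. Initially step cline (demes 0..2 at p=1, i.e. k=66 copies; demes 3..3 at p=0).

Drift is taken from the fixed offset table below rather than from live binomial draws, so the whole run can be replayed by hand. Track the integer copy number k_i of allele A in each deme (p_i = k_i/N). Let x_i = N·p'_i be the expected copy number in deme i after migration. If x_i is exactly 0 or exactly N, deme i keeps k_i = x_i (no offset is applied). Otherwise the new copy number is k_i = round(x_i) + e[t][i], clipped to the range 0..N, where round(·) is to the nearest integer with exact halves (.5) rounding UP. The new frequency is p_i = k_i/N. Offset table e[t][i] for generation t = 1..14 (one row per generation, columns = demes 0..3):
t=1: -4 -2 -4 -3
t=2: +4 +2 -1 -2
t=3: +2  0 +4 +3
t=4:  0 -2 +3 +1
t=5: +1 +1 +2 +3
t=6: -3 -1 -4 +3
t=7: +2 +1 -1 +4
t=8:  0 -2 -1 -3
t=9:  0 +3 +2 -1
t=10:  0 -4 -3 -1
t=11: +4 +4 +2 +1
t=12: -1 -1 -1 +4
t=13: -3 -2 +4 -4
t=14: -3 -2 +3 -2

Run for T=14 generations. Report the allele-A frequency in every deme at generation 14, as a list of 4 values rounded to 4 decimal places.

t=0: k=[66 66 66 0]
t=1: x=[66.0000 66.0000 59.7300 6.2700] k=[66 66 56 3]
t=2: x=[66.0000 65.0500 51.9150 8.0350] k=[66 66 51 6]
t=3: x=[66.0000 64.5750 48.1500 10.2750] k=[66 65 52 13]
t=4: x=[65.9050 63.8600 49.5300 16.7050] k=[66 62 53 18]
t=5: x=[65.6200 61.5250 50.5300 21.3250] k=[66 63 53 24]
t=6: x=[65.7150 62.3350 51.1950 26.7550] k=[63 61 47 30]
t=7: x=[62.8100 59.8600 46.7150 31.6150] k=[65 61 46 36]
t=8: x=[64.6200 59.9550 46.4750 36.9500] k=[65 58 45 34]
t=9: x=[64.3350 57.4300 45.1900 35.0450] k=[64 60 47 34]
t=10: x=[63.6200 59.1450 47.0000 35.2350] k=[64 55 44 34]
t=11: x=[63.1450 54.8100 44.0950 34.9500] k=[66 59 46 36]
t=12: x=[65.3350 58.4300 46.2850 36.9500] k=[64 57 45 41]
t=13: x=[63.3350 56.5250 45.7600 41.3800] k=[60 55 50 37]
t=14: x=[59.5250 55.0000 49.2400 38.2350] k=[57 53 52 36]

[0.8636, 0.8030, 0.7879, 0.5455]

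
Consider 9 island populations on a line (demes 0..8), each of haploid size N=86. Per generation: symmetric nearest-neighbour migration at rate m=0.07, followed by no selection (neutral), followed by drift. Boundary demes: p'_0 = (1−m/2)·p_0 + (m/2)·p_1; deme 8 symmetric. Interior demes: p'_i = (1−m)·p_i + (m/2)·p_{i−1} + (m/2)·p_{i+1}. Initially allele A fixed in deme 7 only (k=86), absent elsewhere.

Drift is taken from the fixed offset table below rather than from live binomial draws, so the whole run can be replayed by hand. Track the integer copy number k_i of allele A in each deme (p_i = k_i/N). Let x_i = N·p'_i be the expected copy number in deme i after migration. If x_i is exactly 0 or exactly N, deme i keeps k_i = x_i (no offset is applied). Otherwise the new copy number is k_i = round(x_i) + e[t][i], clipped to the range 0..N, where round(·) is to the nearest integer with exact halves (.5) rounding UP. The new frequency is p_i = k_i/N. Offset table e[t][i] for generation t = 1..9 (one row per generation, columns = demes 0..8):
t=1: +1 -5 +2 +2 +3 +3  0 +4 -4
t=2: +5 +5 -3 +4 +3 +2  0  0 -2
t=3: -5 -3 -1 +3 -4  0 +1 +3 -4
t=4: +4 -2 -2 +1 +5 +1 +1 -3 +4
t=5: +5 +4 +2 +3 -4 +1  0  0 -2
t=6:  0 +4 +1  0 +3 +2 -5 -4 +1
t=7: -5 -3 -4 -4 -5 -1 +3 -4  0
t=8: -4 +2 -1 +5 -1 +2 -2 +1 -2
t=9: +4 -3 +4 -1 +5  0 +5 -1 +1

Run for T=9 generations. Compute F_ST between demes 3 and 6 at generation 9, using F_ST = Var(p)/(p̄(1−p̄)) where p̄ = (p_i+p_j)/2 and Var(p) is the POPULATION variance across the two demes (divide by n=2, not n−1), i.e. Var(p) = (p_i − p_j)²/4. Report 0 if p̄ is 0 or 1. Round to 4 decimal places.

0.1242

t=0: k=[0 0 0 0 0 0 0 86 0]
t=1: x=[0.0000 0.0000 0.0000 0.0000 0.0000 0.0000 3.0100 79.9800 3.0100] k=[0 0 0 0 0 0 3 84 0]
t=2: x=[0.0000 0.0000 0.0000 0.0000 0.0000 0.1050 5.7300 78.2250 2.9400] k=[0 0 0 0 0 2 6 78 1]
t=3: x=[0.0000 0.0000 0.0000 0.0000 0.0700 2.0700 8.3800 72.7850 3.6950] k=[0 0 0 0 0 2 9 76 0]
t=4: x=[0.0000 0.0000 0.0000 0.0000 0.0700 2.1750 11.1000 70.9950 2.6600] k=[0 0 0 0 5 3 12 68 7]
t=5: x=[0.0000 0.0000 0.0000 0.1750 4.7550 3.3850 13.6450 63.9050 9.1350] k=[0 0 0 3 1 4 14 64 7]
t=6: x=[0.0000 0.0000 0.1050 2.8250 1.1750 4.2450 15.4000 60.2550 8.9950] k=[0 0 1 3 4 6 10 56 10]
t=7: x=[0.0000 0.0350 1.0350 2.9650 4.0350 6.0700 11.4700 52.7800 11.6100] k=[0 0 0 0 0 5 14 49 12]
t=8: x=[0.0000 0.0000 0.0000 0.0000 0.1750 5.1400 14.9100 46.4800 13.2950] k=[0 0 0 0 0 7 13 47 11]
t=9: x=[0.0000 0.0000 0.0000 0.0000 0.2450 6.9650 13.9800 44.5500 12.2600] k=[0 0 0 0 5 7 19 44 13]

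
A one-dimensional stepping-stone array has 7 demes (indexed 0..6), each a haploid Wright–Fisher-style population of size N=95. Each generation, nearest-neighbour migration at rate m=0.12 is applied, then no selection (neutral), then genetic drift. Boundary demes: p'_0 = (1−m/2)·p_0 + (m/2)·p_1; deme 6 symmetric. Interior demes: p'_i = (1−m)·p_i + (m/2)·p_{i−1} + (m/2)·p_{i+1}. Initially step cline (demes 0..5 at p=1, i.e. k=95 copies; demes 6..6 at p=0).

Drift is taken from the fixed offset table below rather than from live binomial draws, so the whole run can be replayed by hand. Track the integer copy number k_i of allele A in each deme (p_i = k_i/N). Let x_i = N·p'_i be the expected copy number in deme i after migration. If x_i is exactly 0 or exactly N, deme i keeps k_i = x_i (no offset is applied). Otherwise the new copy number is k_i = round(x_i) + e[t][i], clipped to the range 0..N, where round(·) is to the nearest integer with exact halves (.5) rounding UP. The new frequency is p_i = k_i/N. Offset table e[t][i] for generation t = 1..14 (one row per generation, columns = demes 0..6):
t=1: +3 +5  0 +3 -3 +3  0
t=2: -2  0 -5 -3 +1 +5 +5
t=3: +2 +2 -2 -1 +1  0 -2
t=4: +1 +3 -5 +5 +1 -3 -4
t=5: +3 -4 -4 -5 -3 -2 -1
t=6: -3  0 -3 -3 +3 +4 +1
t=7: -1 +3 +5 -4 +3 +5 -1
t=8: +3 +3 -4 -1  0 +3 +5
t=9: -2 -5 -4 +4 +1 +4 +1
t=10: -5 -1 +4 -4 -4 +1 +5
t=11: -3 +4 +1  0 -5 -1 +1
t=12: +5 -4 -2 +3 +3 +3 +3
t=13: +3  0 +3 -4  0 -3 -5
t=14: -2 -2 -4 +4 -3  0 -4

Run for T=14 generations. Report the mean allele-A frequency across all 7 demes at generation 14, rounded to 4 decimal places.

0.8632

t=0: k=[95 95 95 95 95 95 0]
t=1: x=[95.0000 95.0000 95.0000 95.0000 95.0000 89.3000 5.7000] k=[95 95 95 95 95 92 6]
t=2: x=[95.0000 95.0000 95.0000 95.0000 94.8200 87.0200 11.1600] k=[95 95 95 95 95 92 16]
t=3: x=[95.0000 95.0000 95.0000 95.0000 94.8200 87.6200 20.5600] k=[95 95 95 95 95 88 19]
t=4: x=[95.0000 95.0000 95.0000 95.0000 94.5800 84.2800 23.1400] k=[95 95 95 95 95 81 19]
t=5: x=[95.0000 95.0000 95.0000 95.0000 94.1600 78.1200 22.7200] k=[95 95 95 95 91 76 22]
t=6: x=[95.0000 95.0000 95.0000 94.7600 90.3400 73.6600 25.2400] k=[95 95 95 92 93 78 26]
t=7: x=[95.0000 95.0000 94.8200 92.2400 92.0400 75.7800 29.1200] k=[95 95 95 88 95 81 28]
t=8: x=[95.0000 95.0000 94.5800 88.8400 93.7400 78.6600 31.1800] k=[95 95 91 88 94 82 36]
t=9: x=[95.0000 94.7600 91.0600 88.5400 92.9200 79.9600 38.7600] k=[95 90 87 93 94 84 40]
t=10: x=[94.7000 90.1200 87.5400 92.7000 93.3400 81.9600 42.6400] k=[90 89 92 89 89 83 48]
t=11: x=[89.9400 89.2400 91.6400 89.1800 88.6400 81.2600 50.1000] k=[87 93 93 89 84 80 51]
t=12: x=[87.3600 92.6400 92.7600 88.9400 84.0600 78.5000 52.7400] k=[92 89 91 92 87 82 56]
t=13: x=[91.8200 89.3000 90.9400 91.6400 87.0000 80.7400 57.5600] k=[95 89 94 88 87 78 53]
t=14: x=[94.6400 89.6600 93.3400 88.3000 86.5200 77.0400 54.5000] k=[93 88 89 92 84 77 51]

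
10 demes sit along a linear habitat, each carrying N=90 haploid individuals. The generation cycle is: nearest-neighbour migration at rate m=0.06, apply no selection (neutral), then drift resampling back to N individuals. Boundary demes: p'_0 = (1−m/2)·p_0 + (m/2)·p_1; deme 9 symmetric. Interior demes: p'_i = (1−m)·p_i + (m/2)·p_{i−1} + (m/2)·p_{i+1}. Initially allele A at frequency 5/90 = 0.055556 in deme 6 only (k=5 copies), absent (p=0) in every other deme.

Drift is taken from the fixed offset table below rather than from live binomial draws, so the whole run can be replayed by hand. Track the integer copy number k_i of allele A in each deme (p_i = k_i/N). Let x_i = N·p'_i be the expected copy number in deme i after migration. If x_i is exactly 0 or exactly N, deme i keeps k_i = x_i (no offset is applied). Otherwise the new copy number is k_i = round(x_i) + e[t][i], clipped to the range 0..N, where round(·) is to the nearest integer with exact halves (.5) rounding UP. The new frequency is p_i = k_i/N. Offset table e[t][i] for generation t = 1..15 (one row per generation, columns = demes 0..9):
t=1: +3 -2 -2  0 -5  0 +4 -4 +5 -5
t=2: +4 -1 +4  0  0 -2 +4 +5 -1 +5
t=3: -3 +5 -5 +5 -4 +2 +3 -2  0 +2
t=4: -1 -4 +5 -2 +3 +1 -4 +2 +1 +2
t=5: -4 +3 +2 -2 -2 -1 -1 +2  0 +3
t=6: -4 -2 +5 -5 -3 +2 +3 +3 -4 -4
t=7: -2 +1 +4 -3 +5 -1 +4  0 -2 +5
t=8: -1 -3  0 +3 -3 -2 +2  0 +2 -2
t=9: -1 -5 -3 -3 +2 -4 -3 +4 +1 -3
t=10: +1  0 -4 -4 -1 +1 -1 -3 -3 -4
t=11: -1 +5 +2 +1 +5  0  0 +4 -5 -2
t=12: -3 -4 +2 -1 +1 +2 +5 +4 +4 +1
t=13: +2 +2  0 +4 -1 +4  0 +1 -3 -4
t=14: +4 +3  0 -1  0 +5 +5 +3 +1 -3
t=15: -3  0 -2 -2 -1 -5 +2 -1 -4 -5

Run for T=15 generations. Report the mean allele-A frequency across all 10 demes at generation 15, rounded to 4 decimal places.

t=0: k=[0 0 0 0 0 0 5 0 0 0]
t=1: x=[0.0000 0.0000 0.0000 0.0000 0.0000 0.1500 4.7000 0.1500 0.0000 0.0000] k=[0 0 0 0 0 0 9 0 0 0]
t=2: x=[0.0000 0.0000 0.0000 0.0000 0.0000 0.2700 8.4600 0.2700 0.0000 0.0000] k=[0 0 0 0 0 0 12 5 0 0]
t=3: x=[0.0000 0.0000 0.0000 0.0000 0.0000 0.3600 11.4300 5.0600 0.1500 0.0000] k=[0 0 0 0 0 2 14 3 0 0]
t=4: x=[0.0000 0.0000 0.0000 0.0000 0.0600 2.3000 13.3100 3.2400 0.0900 0.0000] k=[0 0 0 0 3 3 9 5 1 0]
t=5: x=[0.0000 0.0000 0.0000 0.0900 2.9100 3.1800 8.7000 5.0000 1.0900 0.0300] k=[0 0 0 0 1 2 8 7 1 3]
t=6: x=[0.0000 0.0000 0.0000 0.0300 1.0000 2.1500 7.7900 6.8500 1.2400 2.9400] k=[0 0 0 0 0 4 11 10 0 0]
t=7: x=[0.0000 0.0000 0.0000 0.0000 0.1200 4.0900 10.7600 9.7300 0.3000 0.0000] k=[0 0 0 0 5 3 15 10 0 0]
t=8: x=[0.0000 0.0000 0.0000 0.1500 4.7900 3.4200 14.4900 9.8500 0.3000 0.0000] k=[0 0 0 3 2 1 16 10 2 0]
t=9: x=[0.0000 0.0000 0.0900 2.8800 2.0000 1.4800 15.3700 9.9400 2.1800 0.0600] k=[0 0 0 0 4 0 12 14 3 0]
t=10: x=[0.0000 0.0000 0.0000 0.1200 3.7600 0.4800 11.7000 13.6100 3.2400 0.0900] k=[0 0 0 0 3 1 11 11 0 0]
t=11: x=[0.0000 0.0000 0.0000 0.0900 2.8500 1.3600 10.7000 10.6700 0.3300 0.0000] k=[0 0 0 1 8 1 11 15 0 0]
t=12: x=[0.0000 0.0000 0.0300 1.1800 7.5800 1.5100 10.8200 14.4300 0.4500 0.0000] k=[0 0 2 0 9 4 16 18 4 0]
t=13: x=[0.0000 0.0600 1.8800 0.3300 8.5800 4.5100 15.7000 17.5200 4.3000 0.1200] k=[0 2 2 4 8 9 16 19 1 0]
t=14: x=[0.0600 1.9400 2.0600 4.0600 7.9100 9.1800 15.8800 18.3700 1.5100 0.0300] k=[4 5 2 3 8 14 21 21 3 0]
t=15: x=[4.0300 4.8800 2.1200 3.1200 8.0300 14.0300 20.7900 20.4600 3.4500 0.0900] k=[1 5 0 1 7 9 23 19 0 0]

0.0722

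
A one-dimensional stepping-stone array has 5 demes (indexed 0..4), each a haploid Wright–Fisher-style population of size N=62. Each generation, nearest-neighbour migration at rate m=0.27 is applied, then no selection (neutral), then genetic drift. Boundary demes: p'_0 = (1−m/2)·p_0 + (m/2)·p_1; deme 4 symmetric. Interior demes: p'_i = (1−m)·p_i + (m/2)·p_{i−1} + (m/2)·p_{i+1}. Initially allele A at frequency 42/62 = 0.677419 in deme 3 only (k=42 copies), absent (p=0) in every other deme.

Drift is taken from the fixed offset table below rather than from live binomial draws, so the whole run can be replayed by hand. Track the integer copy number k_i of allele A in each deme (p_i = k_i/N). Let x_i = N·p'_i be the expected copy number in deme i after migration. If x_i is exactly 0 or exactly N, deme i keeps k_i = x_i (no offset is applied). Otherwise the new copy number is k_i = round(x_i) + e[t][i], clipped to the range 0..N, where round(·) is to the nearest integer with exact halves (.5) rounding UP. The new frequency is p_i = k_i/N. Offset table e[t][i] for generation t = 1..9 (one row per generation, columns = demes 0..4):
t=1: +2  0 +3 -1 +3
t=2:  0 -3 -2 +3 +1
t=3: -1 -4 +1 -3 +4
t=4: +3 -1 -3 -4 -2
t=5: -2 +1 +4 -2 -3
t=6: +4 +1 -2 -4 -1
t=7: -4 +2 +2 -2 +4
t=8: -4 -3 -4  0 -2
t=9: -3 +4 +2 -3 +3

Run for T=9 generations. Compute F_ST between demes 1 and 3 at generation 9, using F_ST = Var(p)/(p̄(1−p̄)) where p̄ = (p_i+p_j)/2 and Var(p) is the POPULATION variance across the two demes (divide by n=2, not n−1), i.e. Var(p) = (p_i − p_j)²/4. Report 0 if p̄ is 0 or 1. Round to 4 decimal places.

0.0007

t=0: k=[0 0 0 42 0]
t=1: x=[0.0000 0.0000 5.6700 30.6600 5.6700] k=[0 0 9 30 9]
t=2: x=[0.0000 1.2150 10.6200 24.3300 11.8350] k=[0 0 9 27 13]
t=3: x=[0.0000 1.2150 10.2150 22.6800 14.8900] k=[0 0 11 20 19]
t=4: x=[0.0000 1.4850 10.7300 18.6500 19.1350] k=[0 0 8 15 17]
t=5: x=[0.0000 1.0800 7.8650 14.3250 16.7300] k=[0 2 12 12 14]
t=6: x=[0.2700 3.0800 10.6500 12.2700 13.7300] k=[4 4 9 8 13]
t=7: x=[4.0000 4.6750 8.1900 8.8100 12.3250] k=[0 7 10 7 16]
t=8: x=[0.9450 6.4600 9.1900 8.6200 14.7850] k=[0 3 5 9 13]
t=9: x=[0.4050 2.8650 5.2700 9.0000 12.4600] k=[0 7 7 6 15]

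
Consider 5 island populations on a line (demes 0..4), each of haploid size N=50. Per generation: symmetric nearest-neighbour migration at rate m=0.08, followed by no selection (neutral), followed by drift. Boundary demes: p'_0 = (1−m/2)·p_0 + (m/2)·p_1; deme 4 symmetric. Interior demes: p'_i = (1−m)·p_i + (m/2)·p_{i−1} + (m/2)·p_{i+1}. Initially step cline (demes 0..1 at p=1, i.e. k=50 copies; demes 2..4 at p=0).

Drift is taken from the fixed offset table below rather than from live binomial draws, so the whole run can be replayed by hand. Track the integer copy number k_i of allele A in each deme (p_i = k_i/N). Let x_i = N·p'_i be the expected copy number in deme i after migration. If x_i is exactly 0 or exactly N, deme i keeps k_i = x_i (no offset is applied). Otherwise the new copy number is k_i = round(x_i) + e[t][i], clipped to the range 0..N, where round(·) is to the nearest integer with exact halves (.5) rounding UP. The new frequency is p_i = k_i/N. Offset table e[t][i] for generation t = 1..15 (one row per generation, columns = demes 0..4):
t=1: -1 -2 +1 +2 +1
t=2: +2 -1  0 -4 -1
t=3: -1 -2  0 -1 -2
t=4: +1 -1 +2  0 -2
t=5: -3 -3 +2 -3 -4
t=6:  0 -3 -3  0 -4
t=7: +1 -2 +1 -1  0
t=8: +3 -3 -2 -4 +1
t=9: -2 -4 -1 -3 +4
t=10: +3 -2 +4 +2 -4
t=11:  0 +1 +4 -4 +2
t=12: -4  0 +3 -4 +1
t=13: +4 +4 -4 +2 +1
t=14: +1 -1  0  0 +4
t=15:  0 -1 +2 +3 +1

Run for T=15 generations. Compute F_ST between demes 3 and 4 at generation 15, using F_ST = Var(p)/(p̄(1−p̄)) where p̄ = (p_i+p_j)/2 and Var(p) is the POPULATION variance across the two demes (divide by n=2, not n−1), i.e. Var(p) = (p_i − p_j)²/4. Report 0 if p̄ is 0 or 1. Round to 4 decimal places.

t=0: k=[50 50 0 0 0]
t=1: x=[50.0000 48.0000 2.0000 0.0000 0.0000] k=[50 46 3 0 0]
t=2: x=[49.8400 44.4400 4.6000 0.1200 0.0000] k=[50 43 5 0 0]
t=3: x=[49.7200 41.7600 6.3200 0.2000 0.0000] k=[49 40 6 0 0]
t=4: x=[48.6400 39.0000 7.1200 0.2400 0.0000] k=[50 38 9 0 0]
t=5: x=[49.5200 37.3200 9.8000 0.3600 0.0000] k=[47 34 12 0 0]
t=6: x=[46.4800 33.6400 12.4000 0.4800 0.0000] k=[46 31 9 0 0]
t=7: x=[45.4000 30.7200 9.5200 0.3600 0.0000] k=[46 29 11 0 0]
t=8: x=[45.3200 28.9600 11.2800 0.4400 0.0000] k=[48 26 9 0 0]
t=9: x=[47.1200 26.2000 9.3200 0.3600 0.0000] k=[45 22 8 0 0]
t=10: x=[44.0800 22.3600 8.2400 0.3200 0.0000] k=[47 20 12 2 0]
t=11: x=[45.9200 20.7600 11.9200 2.3200 0.0800] k=[46 22 16 0 2]
t=12: x=[45.0400 22.7200 15.6000 0.7200 1.9200] k=[41 23 19 0 3]
t=13: x=[40.2800 23.5600 18.4000 0.8800 2.8800] k=[44 28 14 3 4]
t=14: x=[43.3600 28.0800 14.1200 3.4800 3.9600] k=[44 27 14 3 8]
t=15: x=[43.3200 27.1600 14.0800 3.6400 7.8000] k=[43 26 16 7 9]

0.0030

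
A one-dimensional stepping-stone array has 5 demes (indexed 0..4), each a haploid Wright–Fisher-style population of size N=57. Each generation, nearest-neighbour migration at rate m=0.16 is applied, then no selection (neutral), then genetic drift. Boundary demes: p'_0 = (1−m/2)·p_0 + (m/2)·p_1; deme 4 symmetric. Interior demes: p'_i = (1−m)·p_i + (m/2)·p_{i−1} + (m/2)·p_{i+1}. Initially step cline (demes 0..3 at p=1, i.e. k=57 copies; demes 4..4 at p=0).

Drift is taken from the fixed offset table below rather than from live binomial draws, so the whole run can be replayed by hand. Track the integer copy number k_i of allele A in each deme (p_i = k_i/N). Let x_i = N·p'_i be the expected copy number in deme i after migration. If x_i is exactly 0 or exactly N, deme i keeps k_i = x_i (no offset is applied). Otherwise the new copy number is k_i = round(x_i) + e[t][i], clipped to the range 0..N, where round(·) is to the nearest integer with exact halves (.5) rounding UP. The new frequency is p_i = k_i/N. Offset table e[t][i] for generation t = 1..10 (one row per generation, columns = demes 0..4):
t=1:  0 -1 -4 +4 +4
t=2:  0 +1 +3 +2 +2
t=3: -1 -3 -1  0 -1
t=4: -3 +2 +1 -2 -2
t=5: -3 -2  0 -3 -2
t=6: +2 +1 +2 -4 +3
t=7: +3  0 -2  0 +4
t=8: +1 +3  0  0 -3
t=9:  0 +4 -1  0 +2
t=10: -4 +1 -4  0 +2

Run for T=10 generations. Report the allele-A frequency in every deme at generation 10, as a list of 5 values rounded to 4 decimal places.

t=0: k=[57 57 57 57 0]
t=1: x=[57.0000 57.0000 57.0000 52.4400 4.5600] k=[57 57 57 56 9]
t=2: x=[57.0000 57.0000 56.9200 52.3200 12.7600] k=[57 57 57 54 15]
t=3: x=[57.0000 57.0000 56.7600 51.1200 18.1200] k=[57 57 56 51 17]
t=4: x=[57.0000 56.9200 55.6800 48.6800 19.7200] k=[57 57 57 47 18]
t=5: x=[57.0000 57.0000 56.2000 45.4800 20.3200] k=[57 57 56 42 18]
t=6: x=[57.0000 56.9200 54.9600 41.2000 19.9200] k=[57 57 57 37 23]
t=7: x=[57.0000 57.0000 55.4000 37.4800 24.1200] k=[57 57 53 37 28]
t=8: x=[57.0000 56.6800 52.0400 37.5600 28.7200] k=[57 57 52 38 26]
t=9: x=[57.0000 56.6000 51.2800 38.1600 26.9600] k=[57 57 50 38 29]
t=10: x=[57.0000 56.4400 49.6000 38.2400 29.7200] k=[57 57 46 38 32]

[1.0000, 1.0000, 0.8070, 0.6667, 0.5614]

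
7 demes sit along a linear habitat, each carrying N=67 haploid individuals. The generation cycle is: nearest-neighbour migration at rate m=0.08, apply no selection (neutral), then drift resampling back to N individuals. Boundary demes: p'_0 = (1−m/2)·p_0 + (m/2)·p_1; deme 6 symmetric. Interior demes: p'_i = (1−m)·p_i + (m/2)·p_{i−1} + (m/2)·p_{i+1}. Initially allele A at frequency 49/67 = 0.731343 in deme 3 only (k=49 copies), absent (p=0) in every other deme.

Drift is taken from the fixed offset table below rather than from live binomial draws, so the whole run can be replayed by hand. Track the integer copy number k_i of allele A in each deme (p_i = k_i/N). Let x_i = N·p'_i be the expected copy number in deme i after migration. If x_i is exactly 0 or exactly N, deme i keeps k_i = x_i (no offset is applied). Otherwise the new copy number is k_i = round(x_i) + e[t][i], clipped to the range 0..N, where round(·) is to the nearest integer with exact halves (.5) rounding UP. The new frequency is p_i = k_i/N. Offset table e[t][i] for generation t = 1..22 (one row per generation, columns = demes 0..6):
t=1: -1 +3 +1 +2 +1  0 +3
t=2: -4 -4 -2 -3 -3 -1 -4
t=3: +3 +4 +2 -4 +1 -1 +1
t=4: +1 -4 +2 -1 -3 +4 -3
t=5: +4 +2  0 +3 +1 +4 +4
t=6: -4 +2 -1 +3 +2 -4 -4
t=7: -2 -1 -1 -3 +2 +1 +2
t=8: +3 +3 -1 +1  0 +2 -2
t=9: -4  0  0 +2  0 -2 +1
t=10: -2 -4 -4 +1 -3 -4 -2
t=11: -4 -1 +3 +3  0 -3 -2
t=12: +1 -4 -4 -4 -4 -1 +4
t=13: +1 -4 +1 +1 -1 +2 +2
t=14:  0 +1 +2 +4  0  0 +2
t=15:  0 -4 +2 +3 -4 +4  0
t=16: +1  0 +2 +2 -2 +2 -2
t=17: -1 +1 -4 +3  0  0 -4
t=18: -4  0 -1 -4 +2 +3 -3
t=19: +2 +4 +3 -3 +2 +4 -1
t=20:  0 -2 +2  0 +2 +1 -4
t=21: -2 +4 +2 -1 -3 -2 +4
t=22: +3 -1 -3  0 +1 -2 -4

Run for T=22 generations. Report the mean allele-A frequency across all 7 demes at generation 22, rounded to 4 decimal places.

t=0: k=[0 0 0 49 0 0 0]
t=1: x=[0.0000 0.0000 1.9600 45.0800 1.9600 0.0000 0.0000] k=[0 0 3 47 3 0 0]
t=2: x=[0.0000 0.1200 4.6400 43.4800 4.6400 0.1200 0.0000] k=[0 0 3 40 2 0 0]
t=3: x=[0.0000 0.1200 4.3600 37.0000 3.4400 0.0800 0.0000] k=[0 4 6 33 4 0 0]
t=4: x=[0.1600 3.9200 7.0000 30.7600 5.0000 0.1600 0.0000] k=[1 0 9 30 2 4 0]
t=5: x=[0.9600 0.4000 9.4800 28.0400 3.2000 3.7600 0.1600] k=[5 2 9 31 4 8 4]
t=6: x=[4.8800 2.4000 9.6000 29.0400 5.2400 7.6800 4.1600] k=[1 4 9 32 7 4 0]
t=7: x=[1.1200 4.0800 9.7200 30.0800 7.8800 3.9600 0.1600] k=[0 3 9 27 10 5 2]
t=8: x=[0.1200 3.1200 9.4800 25.6000 10.4800 5.0800 2.1200] k=[3 6 8 27 10 7 0]
t=9: x=[3.1200 5.9600 8.6800 25.5600 10.5600 6.8400 0.2800] k=[0 6 9 28 11 5 1]
t=10: x=[0.2400 5.8800 9.6400 26.5600 11.4400 5.0800 1.1600] k=[0 2 6 28 8 1 0]
t=11: x=[0.0800 2.0800 6.7200 26.3200 8.5200 1.2400 0.0400] k=[0 1 10 29 9 0 0]
t=12: x=[0.0400 1.3200 10.4000 27.4400 9.4400 0.3600 0.0000] k=[1 0 6 23 5 0 0]
t=13: x=[0.9600 0.2800 6.4400 21.6000 5.5200 0.2000 0.0000] k=[2 0 7 23 5 2 0]
t=14: x=[1.9200 0.3600 7.3600 21.6400 5.6000 2.0400 0.0800] k=[2 1 9 26 6 2 2]
t=15: x=[1.9600 1.3600 9.3600 24.5200 6.6400 2.1600 2.0000] k=[2 0 11 28 3 6 2]
t=16: x=[1.9200 0.5200 11.2400 26.3200 4.1200 5.7200 2.1600] k=[3 1 13 28 2 8 0]
t=17: x=[2.9200 1.5600 13.1200 26.3600 3.2800 7.4400 0.3200] k=[2 3 9 29 3 7 0]
t=18: x=[2.0400 3.2000 9.5600 27.1600 4.2000 6.5600 0.2800] k=[0 3 9 23 6 10 0]
t=19: x=[0.1200 3.1200 9.3200 21.7600 6.8400 9.4400 0.4000] k=[2 7 12 19 9 13 0]
t=20: x=[2.2000 7.0000 12.0800 18.3200 9.5600 12.3200 0.5200] k=[2 5 14 18 12 13 0]
t=21: x=[2.1200 5.2400 13.8000 17.6000 12.2800 12.4400 0.5200] k=[0 9 16 17 9 10 5]
t=22: x=[0.3600 8.9200 15.7600 16.6400 9.3600 9.7600 5.2000] k=[3 8 13 17 10 8 1]

0.1279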